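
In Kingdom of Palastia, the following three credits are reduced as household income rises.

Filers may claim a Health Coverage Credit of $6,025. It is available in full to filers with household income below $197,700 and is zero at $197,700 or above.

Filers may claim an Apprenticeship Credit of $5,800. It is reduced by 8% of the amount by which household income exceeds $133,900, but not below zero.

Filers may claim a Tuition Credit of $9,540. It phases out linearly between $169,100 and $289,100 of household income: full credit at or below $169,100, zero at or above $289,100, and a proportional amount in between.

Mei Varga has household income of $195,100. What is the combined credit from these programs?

$14,402

Health Coverage Credit: $195,100 is below the $197,700 cutoff, so the full $6,025 applies.
Apprenticeship Credit: 8% of the $61,200 excess over $133,900 is $4,896; credit = $5,800 − $4,896 = $904.
Tuition Credit: $195,100 is $26,000 into a $120,000 phase-out range, leaving 94,000/120,000 of the credit: $9,540 × 94,000/120,000 = $7,473.
Total: $6,025 + $904 + $7,473 = $14,402.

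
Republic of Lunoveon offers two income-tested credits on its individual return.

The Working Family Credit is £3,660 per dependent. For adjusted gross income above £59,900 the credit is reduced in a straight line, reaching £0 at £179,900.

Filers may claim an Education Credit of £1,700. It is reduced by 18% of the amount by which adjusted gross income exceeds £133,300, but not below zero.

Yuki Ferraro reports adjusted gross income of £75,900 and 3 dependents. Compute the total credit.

Working Family Credit: base = 3 × £3,660 = £10,980. £75,900 is £16,000 into a £120,000 phase-out range, leaving 104,000/120,000 of the credit: £10,980 × 104,000/120,000 = £9,516.
Education Credit: £75,900 is at or below the £133,300 threshold, so the full £1,700 applies.
Total: £9,516 + £1,700 = £11,216.

£11,216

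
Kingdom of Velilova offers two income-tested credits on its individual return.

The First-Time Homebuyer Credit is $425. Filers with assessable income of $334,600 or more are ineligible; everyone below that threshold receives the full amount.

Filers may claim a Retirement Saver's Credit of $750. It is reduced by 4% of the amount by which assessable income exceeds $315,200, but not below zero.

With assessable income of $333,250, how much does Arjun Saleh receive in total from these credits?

First-Time Homebuyer Credit: $333,250 is below the $334,600 cutoff, so the full $425 applies.
Retirement Saver's Credit: 4% of the $18,050 excess over $315,200 is $722; credit = $750 − $722 = $28.
Total: $425 + $28 = $453.

$453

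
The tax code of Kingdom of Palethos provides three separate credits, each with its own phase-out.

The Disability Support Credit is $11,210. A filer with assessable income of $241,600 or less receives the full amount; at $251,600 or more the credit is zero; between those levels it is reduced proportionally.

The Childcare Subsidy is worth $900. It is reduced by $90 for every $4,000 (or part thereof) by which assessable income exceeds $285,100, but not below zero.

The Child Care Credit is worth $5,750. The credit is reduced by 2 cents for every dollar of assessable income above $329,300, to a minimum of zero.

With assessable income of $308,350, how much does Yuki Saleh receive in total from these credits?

$6,110

Disability Support Credit: $308,350 is at or above $251,600, so the credit is $0.
Childcare Subsidy: income exceeds $285,100 by $23,250, which is 6 full-or-partial $4,000 increments; reduction = 6 × $90 = $540, leaving $360.
Child Care Credit: $308,350 is at or below the $329,300 threshold, so the full $5,750 applies.
Total: $0 + $360 + $5,750 = $6,110.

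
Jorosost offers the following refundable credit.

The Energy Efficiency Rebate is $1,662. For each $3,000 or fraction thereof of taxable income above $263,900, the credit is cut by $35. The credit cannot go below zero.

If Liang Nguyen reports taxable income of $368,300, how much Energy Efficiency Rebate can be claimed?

$437

Energy Efficiency Rebate: income exceeds $263,900 by $104,400, which is 35 full-or-partial $3,000 increments; reduction = 35 × $35 = $1,225, leaving $437.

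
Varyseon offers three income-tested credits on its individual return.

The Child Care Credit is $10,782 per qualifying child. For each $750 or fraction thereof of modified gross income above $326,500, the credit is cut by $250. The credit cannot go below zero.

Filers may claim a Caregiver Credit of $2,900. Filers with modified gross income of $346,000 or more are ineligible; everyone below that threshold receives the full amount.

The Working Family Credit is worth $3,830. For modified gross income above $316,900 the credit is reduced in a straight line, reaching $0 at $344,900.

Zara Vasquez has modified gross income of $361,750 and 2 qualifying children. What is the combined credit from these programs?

Child Care Credit: base = 2 × $10,782 = $21,564. income exceeds $326,500 by $35,250, which is 47 full-or-partial $750 increments; reduction = 47 × $250 = $11,750, leaving $9,814.
Caregiver Credit: $361,750 meets or exceeds the $346,000 cutoff, so the credit is $0.
Working Family Credit: $361,750 is at or above $344,900, so the credit is $0.
Total: $9,814 + $0 + $0 = $9,814.

$9,814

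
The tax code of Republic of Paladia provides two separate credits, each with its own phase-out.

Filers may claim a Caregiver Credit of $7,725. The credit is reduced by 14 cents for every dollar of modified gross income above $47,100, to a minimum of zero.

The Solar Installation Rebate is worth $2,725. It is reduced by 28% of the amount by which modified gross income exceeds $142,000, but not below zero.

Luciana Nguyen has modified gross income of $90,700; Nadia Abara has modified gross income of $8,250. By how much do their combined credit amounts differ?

$6,104

Luciana ($90,700): Caregiver Credit: 14% of the $43,600 excess over $47,100 is $6,104; credit = $7,725 − $6,104 = $1,621. Solar Installation Rebate: $90,700 is at or below the $142,000 threshold, so the full $2,725 applies. total $1,621 + $2,725 = $4,346
Nadia ($8,250): Caregiver Credit: $8,250 is at or below the $47,100 threshold, so the full $7,725 applies. Solar Installation Rebate: $8,250 is at or below the $142,000 threshold, so the full $2,725 applies. total $7,725 + $2,725 = $10,450
Difference: |$4,346 − $10,450| = $6,104.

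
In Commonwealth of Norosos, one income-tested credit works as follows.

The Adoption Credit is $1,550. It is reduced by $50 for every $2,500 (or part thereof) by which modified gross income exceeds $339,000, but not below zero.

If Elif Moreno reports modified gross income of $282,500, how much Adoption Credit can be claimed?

$1,550

Adoption Credit: $282,500 is at or below the $339,000 threshold, so the full $1,550 applies.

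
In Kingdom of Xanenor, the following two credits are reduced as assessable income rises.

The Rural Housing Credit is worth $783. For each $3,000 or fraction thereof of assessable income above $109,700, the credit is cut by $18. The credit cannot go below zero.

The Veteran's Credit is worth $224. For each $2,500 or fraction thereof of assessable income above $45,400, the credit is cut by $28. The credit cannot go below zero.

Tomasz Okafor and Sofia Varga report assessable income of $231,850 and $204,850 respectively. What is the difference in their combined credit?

$162

Tomasz ($231,850): Rural Housing Credit: income exceeds $109,700 by $122,150, which is 41 full-or-partial $3,000 increments; reduction = 41 × $18 = $738, leaving $45. Veteran's Credit: income exceeds $45,400 by $186,450 → 75 increments × $28 = $2,100 ≥ base, so the credit is $0. total $45 + $0 = $45
Sofia ($204,850): Rural Housing Credit: income exceeds $109,700 by $95,150, which is 32 full-or-partial $3,000 increments; reduction = 32 × $18 = $576, leaving $207. Veteran's Credit: income exceeds $45,400 by $159,450 → 64 increments × $28 = $1,792 ≥ base, so the credit is $0. total $207 + $0 = $207
Difference: |$45 − $207| = $162.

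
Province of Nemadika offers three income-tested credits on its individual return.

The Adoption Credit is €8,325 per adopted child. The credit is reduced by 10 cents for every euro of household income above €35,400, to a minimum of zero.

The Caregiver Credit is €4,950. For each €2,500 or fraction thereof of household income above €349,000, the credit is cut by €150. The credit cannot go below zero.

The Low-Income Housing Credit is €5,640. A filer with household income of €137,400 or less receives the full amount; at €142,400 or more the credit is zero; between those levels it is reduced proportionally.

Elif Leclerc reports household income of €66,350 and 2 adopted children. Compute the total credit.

€24,145

Adoption Credit: base = 2 × €8,325 = €16,650. 10% of the €30,950 excess over €35,400 is €3,095; credit = €16,650 − €3,095 = €13,555.
Caregiver Credit: €66,350 is at or below the €349,000 threshold, so the full €4,950 applies.
Low-Income Housing Credit: €66,350 is at or below the €137,400 threshold, so the full €5,640 applies.
Total: €13,555 + €4,950 + €5,640 = €24,145.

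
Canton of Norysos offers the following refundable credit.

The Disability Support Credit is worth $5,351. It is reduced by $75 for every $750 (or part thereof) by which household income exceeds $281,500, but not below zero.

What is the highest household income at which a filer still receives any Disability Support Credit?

After 71 increments the reduction is 71 × $75 = $5,325, leaving $26; one more increment wipes it out. Increment 71 ends at excess 71 × $750 = $53,250, so the highest qualifying income is $281,500 + $53,250 = $334,750.

$334,750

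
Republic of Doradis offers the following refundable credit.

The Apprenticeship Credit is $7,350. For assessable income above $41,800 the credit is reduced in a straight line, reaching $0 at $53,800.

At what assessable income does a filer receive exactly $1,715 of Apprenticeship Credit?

$1,715 is 1,715/7,350 of the full $7,350, so 5,635/7,350 of the $12,000 range has been used: income = $41,800 + $12,000 × 5,635/7,350 = $51,000.

$51,000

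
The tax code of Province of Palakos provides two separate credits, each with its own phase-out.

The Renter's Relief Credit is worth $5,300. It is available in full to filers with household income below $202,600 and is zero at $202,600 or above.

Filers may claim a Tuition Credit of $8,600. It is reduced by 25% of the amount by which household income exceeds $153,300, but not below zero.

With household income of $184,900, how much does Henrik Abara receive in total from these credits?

Renter's Relief Credit: $184,900 is below the $202,600 cutoff, so the full $5,300 applies.
Tuition Credit: 25% of the $31,600 excess over $153,300 is $7,900; credit = $8,600 − $7,900 = $700.
Total: $5,300 + $700 = $6,000.

$6,000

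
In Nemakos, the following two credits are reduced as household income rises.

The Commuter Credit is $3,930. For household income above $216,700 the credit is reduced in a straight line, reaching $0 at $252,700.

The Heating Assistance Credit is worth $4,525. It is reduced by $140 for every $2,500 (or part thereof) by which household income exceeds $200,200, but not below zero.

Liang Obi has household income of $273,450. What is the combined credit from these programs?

Commuter Credit: $273,450 is at or above $252,700, so the credit is $0.
Heating Assistance Credit: income exceeds $200,200 by $73,250, which is 30 full-or-partial $2,500 increments; reduction = 30 × $140 = $4,200, leaving $325.
Total: $0 + $325 = $325.

$325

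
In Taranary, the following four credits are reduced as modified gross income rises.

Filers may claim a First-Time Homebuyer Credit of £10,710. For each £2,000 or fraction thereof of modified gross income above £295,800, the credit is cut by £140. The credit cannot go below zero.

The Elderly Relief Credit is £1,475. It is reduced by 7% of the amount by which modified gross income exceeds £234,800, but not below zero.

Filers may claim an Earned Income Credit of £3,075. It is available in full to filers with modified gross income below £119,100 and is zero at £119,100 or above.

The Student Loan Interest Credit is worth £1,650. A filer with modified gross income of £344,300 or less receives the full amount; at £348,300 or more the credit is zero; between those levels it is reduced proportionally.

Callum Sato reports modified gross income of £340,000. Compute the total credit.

First-Time Homebuyer Credit: income exceeds £295,800 by £44,200, which is 23 full-or-partial £2,000 increments; reduction = 23 × £140 = £3,220, leaving £7,490.
Elderly Relief Credit: 7% of the £105,200 excess over £234,800 is £7,364 ≥ base, so the credit is £0.
Earned Income Credit: £340,000 meets or exceeds the £119,100 cutoff, so the credit is £0.
Student Loan Interest Credit: £340,000 is at or below the £344,300 threshold, so the full £1,650 applies.
Total: £7,490 + £0 + £0 + £1,650 = £9,140.

£9,140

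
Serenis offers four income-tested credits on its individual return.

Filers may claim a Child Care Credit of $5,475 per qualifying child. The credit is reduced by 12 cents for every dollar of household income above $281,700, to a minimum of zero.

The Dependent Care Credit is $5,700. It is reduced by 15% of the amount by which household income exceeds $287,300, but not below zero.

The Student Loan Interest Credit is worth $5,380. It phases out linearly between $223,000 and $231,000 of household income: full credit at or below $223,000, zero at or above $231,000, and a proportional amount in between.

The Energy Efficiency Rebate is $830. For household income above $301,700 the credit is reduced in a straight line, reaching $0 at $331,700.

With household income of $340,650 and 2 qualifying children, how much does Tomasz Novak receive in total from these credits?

$3,876

Child Care Credit: base = 2 × $5,475 = $10,950. 12% of the $58,950 excess over $281,700 is $7,074; credit = $10,950 − $7,074 = $3,876.
Dependent Care Credit: 15% of the $53,350 excess over $287,300 is $8,002.50 ≥ base, so the credit is $0.
Student Loan Interest Credit: $340,650 is at or above $231,000, so the credit is $0.
Energy Efficiency Rebate: $340,650 is at or above $331,700, so the credit is $0.
Total: $3,876 + $0 + $0 + $0 = $3,876.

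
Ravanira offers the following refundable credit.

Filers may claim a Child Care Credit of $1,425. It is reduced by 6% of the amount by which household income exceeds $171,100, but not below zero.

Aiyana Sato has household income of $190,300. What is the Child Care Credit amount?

$273

Child Care Credit: 6% of the $19,200 excess over $171,100 is $1,152; credit = $1,425 − $1,152 = $273.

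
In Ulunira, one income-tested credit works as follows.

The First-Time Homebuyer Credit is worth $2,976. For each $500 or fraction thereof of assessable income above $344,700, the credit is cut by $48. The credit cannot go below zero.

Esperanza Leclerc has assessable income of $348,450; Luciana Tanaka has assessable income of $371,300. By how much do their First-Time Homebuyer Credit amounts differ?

$2,208

Esperanza ($348,450): First-Time Homebuyer Credit: income exceeds $344,700 by $3,750, which is 8 full-or-partial $500 increments; reduction = 8 × $48 = $384, leaving $2,592.
Luciana ($371,300): First-Time Homebuyer Credit: income exceeds $344,700 by $26,600, which is 54 full-or-partial $500 increments; reduction = 54 × $48 = $2,592, leaving $384.
Difference: |$2,592 − $384| = $2,208.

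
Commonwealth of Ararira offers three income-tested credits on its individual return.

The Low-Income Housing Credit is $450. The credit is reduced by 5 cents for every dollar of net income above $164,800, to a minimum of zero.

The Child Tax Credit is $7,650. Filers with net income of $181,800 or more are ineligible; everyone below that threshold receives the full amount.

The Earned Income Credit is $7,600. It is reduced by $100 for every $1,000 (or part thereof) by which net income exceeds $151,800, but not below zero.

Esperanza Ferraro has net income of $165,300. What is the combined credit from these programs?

Low-Income Housing Credit: 5% of the $500 excess over $164,800 is $25; credit = $450 − $25 = $425.
Child Tax Credit: $165,300 is below the $181,800 cutoff, so the full $7,650 applies.
Earned Income Credit: income exceeds $151,800 by $13,500, which is 14 full-or-partial $1,000 increments; reduction = 14 × $100 = $1,400, leaving $6,200.
Total: $425 + $7,650 + $6,200 = $14,275.

$14,275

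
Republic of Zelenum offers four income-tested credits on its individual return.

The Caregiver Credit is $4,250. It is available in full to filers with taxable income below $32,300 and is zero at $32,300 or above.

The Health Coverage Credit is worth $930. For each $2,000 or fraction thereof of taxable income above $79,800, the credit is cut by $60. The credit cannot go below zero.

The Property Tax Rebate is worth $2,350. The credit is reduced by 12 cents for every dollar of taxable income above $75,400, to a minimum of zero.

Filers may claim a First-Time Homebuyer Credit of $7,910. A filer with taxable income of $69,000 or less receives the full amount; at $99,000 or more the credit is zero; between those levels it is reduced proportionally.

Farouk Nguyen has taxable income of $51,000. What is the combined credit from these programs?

Caregiver Credit: $51,000 meets or exceeds the $32,300 cutoff, so the credit is $0.
Health Coverage Credit: $51,000 is at or below the $79,800 threshold, so the full $930 applies.
Property Tax Rebate: $51,000 is at or below the $75,400 threshold, so the full $2,350 applies.
First-Time Homebuyer Credit: $51,000 is at or below the $69,000 threshold, so the full $7,910 applies.
Total: $0 + $930 + $2,350 + $7,910 = $11,190.

$11,190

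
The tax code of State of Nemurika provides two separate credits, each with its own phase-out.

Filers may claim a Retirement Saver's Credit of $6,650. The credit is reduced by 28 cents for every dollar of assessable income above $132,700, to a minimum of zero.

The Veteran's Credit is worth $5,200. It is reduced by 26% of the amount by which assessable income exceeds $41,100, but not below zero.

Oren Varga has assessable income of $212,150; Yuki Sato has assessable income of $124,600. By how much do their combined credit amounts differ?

$6,650

Oren ($212,150): Retirement Saver's Credit: 28% of the $79,450 excess over $132,700 is $22,246 ≥ base, so the credit is $0. Veteran's Credit: 26% of the $171,050 excess over $41,100 is $44,473 ≥ base, so the credit is $0. total $0 + $0 = $0
Yuki ($124,600): Retirement Saver's Credit: $124,600 is at or below the $132,700 threshold, so the full $6,650 applies. Veteran's Credit: 26% of the $83,500 excess over $41,100 is $21,710 ≥ base, so the credit is $0. total $6,650 + $0 = $6,650
Difference: |$0 − $6,650| = $6,650.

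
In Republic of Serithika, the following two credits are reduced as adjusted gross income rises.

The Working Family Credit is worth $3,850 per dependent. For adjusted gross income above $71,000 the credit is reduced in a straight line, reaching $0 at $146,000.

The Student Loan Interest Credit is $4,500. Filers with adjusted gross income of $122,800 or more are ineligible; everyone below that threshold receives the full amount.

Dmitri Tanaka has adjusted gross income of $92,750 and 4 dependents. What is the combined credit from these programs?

$15,434

Working Family Credit: base = 4 × $3,850 = $15,400. $92,750 is $21,750 into a $75,000 phase-out range, leaving 53,250/75,000 of the credit: $15,400 × 53,250/75,000 = $10,934.
Student Loan Interest Credit: $92,750 is below the $122,800 cutoff, so the full $4,500 applies.
Total: $10,934 + $4,500 = $15,434.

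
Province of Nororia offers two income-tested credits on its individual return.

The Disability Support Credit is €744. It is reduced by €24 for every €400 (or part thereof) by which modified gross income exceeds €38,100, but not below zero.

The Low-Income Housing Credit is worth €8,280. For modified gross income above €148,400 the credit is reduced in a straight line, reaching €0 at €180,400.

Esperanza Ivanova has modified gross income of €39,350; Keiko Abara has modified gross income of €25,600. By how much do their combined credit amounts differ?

Esperanza (€39,350): Disability Support Credit: income exceeds €38,100 by €1,250, which is 4 full-or-partial €400 increments; reduction = 4 × €24 = €96, leaving €648. Low-Income Housing Credit: €39,350 is at or below the €148,400 threshold, so the full €8,280 applies. total €648 + €8,280 = €8,928
Keiko (€25,600): Disability Support Credit: €25,600 is at or below the €38,100 threshold, so the full €744 applies. Low-Income Housing Credit: €25,600 is at or below the €148,400 threshold, so the full €8,280 applies. total €744 + €8,280 = €9,024
Difference: |€8,928 − €9,024| = €96.

€96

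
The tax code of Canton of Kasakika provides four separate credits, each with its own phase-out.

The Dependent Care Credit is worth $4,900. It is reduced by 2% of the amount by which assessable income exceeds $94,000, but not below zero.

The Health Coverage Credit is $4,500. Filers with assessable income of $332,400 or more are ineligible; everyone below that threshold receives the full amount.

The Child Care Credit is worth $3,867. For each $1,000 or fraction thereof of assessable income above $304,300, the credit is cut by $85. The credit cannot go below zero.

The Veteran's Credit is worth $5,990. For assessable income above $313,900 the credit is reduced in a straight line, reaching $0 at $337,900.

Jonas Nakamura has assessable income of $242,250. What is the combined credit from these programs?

$16,292

Dependent Care Credit: 2% of the $148,250 excess over $94,000 is $2,965; credit = $4,900 − $2,965 = $1,935.
Health Coverage Credit: $242,250 is below the $332,400 cutoff, so the full $4,500 applies.
Child Care Credit: $242,250 is at or below the $304,300 threshold, so the full $3,867 applies.
Veteran's Credit: $242,250 is at or below the $313,900 threshold, so the full $5,990 applies.
Total: $1,935 + $4,500 + $3,867 + $5,990 = $16,292.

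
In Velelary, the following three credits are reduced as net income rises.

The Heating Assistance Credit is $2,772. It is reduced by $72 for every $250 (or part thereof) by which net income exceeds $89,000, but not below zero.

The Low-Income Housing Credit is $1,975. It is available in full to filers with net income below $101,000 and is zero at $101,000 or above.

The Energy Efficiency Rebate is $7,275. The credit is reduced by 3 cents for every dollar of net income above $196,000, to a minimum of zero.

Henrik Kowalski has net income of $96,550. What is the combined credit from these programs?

Heating Assistance Credit: income exceeds $89,000 by $7,550, which is 31 full-or-partial $250 increments; reduction = 31 × $72 = $2,232, leaving $540.
Low-Income Housing Credit: $96,550 is below the $101,000 cutoff, so the full $1,975 applies.
Energy Efficiency Rebate: $96,550 is at or below the $196,000 threshold, so the full $7,275 applies.
Total: $540 + $1,975 + $7,275 = $9,790.

$9,790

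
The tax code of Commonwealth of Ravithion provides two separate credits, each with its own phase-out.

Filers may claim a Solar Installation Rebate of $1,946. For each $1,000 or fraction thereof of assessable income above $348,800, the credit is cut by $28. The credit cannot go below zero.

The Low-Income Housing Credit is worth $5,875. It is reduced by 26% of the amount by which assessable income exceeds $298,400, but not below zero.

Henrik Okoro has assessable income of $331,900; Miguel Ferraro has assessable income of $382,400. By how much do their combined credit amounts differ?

$952

Henrik ($331,900): Solar Installation Rebate: $331,900 is at or below the $348,800 threshold, so the full $1,946 applies. Low-Income Housing Credit: 26% of the $33,500 excess over $298,400 is $8,710 ≥ base, so the credit is $0. total $1,946 + $0 = $1,946
Miguel ($382,400): Solar Installation Rebate: income exceeds $348,800 by $33,600, which is 34 full-or-partial $1,000 increments; reduction = 34 × $28 = $952, leaving $994. Low-Income Housing Credit: 26% of the $84,000 excess over $298,400 is $21,840 ≥ base, so the credit is $0. total $994 + $0 = $994
Difference: |$1,946 − $994| = $952.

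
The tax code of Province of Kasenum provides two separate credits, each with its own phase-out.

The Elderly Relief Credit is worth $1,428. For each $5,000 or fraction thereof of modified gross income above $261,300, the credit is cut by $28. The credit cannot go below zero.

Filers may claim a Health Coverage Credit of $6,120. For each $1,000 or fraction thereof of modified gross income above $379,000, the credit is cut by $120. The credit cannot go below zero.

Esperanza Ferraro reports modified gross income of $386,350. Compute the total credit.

Elderly Relief Credit: income exceeds $261,300 by $125,050, which is 26 full-or-partial $5,000 increments; reduction = 26 × $28 = $728, leaving $700.
Health Coverage Credit: income exceeds $379,000 by $7,350, which is 8 full-or-partial $1,000 increments; reduction = 8 × $120 = $960, leaving $5,160.
Total: $700 + $5,160 = $5,860.

$5,860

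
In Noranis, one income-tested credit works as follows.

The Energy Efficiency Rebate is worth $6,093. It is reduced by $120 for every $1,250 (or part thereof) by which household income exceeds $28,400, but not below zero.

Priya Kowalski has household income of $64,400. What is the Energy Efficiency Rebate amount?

$2,613

Energy Efficiency Rebate: income exceeds $28,400 by $36,000, which is 29 full-or-partial $1,250 increments; reduction = 29 × $120 = $3,480, leaving $2,613.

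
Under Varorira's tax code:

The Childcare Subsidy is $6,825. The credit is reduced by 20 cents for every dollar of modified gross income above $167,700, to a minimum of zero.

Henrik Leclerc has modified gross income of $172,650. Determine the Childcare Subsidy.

Childcare Subsidy: 20% of the $4,950 excess over $167,700 is $990; credit = $6,825 − $990 = $5,835.

$5,835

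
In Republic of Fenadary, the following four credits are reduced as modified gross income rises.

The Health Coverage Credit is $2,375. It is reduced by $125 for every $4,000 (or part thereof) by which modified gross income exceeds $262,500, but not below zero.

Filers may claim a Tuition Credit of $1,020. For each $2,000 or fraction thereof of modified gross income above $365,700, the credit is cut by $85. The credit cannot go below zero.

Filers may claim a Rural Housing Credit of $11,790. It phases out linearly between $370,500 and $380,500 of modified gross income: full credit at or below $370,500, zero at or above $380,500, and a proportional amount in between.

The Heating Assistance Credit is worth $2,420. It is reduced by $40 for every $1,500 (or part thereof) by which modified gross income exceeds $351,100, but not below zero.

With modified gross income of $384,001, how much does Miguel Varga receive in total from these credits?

Health Coverage Credit: income exceeds $262,500 by $121,501 → 31 increments × $125 = $3,875 ≥ base, so the credit is $0.
Tuition Credit: income exceeds $365,700 by $18,301, which is 10 full-or-partial $2,000 increments; reduction = 10 × $85 = $850, leaving $170.
Rural Housing Credit: $384,001 is at or above $380,500, so the credit is $0.
Heating Assistance Credit: income exceeds $351,100 by $32,901, which is 22 full-or-partial $1,500 increments; reduction = 22 × $40 = $880, leaving $1,540.
Total: $0 + $170 + $0 + $1,540 = $1,710.

$1,710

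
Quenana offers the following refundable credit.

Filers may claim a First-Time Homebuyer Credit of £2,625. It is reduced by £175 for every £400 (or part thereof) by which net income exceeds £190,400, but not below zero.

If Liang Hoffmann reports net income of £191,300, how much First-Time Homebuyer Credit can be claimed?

£2,100

First-Time Homebuyer Credit: income exceeds £190,400 by £900, which is 3 full-or-partial £400 increments; reduction = 3 × £175 = £525, leaving £2,100.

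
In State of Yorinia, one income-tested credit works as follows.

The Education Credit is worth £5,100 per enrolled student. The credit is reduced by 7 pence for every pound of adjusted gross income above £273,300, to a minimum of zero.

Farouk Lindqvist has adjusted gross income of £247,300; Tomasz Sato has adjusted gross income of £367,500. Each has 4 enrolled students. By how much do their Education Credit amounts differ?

Farouk (£247,300): Education Credit: base = 4 × £5,100 = £20,400. £247,300 is at or below the £273,300 threshold, so the full £20,400 applies.
Tomasz (£367,500): Education Credit: base = 4 × £5,100 = £20,400. 7% of the £94,200 excess over £273,300 is £6,594; credit = £20,400 − £6,594 = £13,806.
Difference: |£20,400 − £13,806| = £6,594.

£6,594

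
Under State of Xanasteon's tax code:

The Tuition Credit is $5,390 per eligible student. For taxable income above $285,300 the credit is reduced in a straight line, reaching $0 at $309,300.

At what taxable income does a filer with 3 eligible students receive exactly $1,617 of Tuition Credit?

Full credit = 3 × $5,390 = $16,170.
$1,617 is 1,617/16,170 of the full $16,170, so 14,553/16,170 of the $24,000 range has been used: income = $285,300 + $24,000 × 14,553/16,170 = $306,900.

$306,900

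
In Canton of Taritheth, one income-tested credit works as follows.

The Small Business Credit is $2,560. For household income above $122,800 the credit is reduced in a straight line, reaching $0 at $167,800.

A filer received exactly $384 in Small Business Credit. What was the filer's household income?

$161,050

$384 is 384/2,560 of the full $2,560, so 2,176/2,560 of the $45,000 range has been used: income = $122,800 + $45,000 × 2,176/2,560 = $161,050.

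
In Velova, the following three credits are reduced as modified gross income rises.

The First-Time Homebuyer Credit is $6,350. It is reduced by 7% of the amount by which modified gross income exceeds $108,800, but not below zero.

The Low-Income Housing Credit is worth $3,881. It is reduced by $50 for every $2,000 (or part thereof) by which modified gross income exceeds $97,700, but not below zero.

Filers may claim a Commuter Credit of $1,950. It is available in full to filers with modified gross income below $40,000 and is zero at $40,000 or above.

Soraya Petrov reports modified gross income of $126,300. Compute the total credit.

First-Time Homebuyer Credit: 7% of the $17,500 excess over $108,800 is $1,225; credit = $6,350 − $1,225 = $5,125.
Low-Income Housing Credit: income exceeds $97,700 by $28,600, which is 15 full-or-partial $2,000 increments; reduction = 15 × $50 = $750, leaving $3,131.
Commuter Credit: $126,300 meets or exceeds the $40,000 cutoff, so the credit is $0.
Total: $5,125 + $3,131 + $0 = $8,256.

$8,256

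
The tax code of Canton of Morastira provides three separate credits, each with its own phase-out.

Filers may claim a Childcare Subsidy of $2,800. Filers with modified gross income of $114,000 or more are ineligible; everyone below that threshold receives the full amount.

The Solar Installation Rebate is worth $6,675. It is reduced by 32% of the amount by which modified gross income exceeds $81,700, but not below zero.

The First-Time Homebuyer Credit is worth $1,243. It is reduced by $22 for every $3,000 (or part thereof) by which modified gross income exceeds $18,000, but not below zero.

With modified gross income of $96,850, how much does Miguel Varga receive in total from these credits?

Childcare Subsidy: $96,850 is below the $114,000 cutoff, so the full $2,800 applies.
Solar Installation Rebate: 32% of the $15,150 excess over $81,700 is $4,848; credit = $6,675 − $4,848 = $1,827.
First-Time Homebuyer Credit: income exceeds $18,000 by $78,850, which is 27 full-or-partial $3,000 increments; reduction = 27 × $22 = $594, leaving $649.
Total: $2,800 + $1,827 + $649 = $5,276.

$5,276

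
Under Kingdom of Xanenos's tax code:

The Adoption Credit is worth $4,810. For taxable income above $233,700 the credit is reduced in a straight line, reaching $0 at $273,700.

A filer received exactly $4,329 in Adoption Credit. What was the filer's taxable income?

$4,329 is 4,329/4,810 of the full $4,810, so 481/4,810 of the $40,000 range has been used: income = $233,700 + $40,000 × 481/4,810 = $237,700.

$237,700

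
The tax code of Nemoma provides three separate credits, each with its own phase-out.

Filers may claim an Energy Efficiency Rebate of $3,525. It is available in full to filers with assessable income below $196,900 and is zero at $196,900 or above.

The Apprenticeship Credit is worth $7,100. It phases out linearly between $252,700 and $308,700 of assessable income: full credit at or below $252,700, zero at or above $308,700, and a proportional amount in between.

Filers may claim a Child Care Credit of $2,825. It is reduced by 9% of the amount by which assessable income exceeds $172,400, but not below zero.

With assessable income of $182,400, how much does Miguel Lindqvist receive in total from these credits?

Energy Efficiency Rebate: $182,400 is below the $196,900 cutoff, so the full $3,525 applies.
Apprenticeship Credit: $182,400 is at or below the $252,700 threshold, so the full $7,100 applies.
Child Care Credit: 9% of the $10,000 excess over $172,400 is $900; credit = $2,825 − $900 = $1,925.
Total: $3,525 + $7,100 + $1,925 = $12,550.

$12,550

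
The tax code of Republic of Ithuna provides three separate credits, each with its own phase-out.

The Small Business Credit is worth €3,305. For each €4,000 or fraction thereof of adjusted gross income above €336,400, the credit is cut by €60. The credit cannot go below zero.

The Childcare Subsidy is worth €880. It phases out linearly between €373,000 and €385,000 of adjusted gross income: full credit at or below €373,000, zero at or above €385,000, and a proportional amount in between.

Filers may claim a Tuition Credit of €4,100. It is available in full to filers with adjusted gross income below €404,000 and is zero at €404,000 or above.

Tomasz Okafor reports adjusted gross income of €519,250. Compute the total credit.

€545

Small Business Credit: income exceeds €336,400 by €182,850, which is 46 full-or-partial €4,000 increments; reduction = 46 × €60 = €2,760, leaving €545.
Childcare Subsidy: €519,250 is at or above €385,000, so the credit is €0.
Tuition Credit: €519,250 meets or exceeds the €404,000 cutoff, so the credit is €0.
Total: €545 + €0 + €0 = €545.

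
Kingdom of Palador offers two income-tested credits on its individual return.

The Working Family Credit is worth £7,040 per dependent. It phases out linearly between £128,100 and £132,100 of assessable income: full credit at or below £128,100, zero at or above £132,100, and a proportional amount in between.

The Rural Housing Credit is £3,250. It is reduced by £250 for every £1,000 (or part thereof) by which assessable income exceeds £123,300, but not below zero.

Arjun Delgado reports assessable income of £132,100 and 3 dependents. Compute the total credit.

Working Family Credit: base = 3 × £7,040 = £21,120. £132,100 is at or above £132,100, so the credit is £0.
Rural Housing Credit: income exceeds £123,300 by £8,800, which is 9 full-or-partial £1,000 increments; reduction = 9 × £250 = £2,250, leaving £1,000.
Total: £0 + £1,000 = £1,000.

£1,000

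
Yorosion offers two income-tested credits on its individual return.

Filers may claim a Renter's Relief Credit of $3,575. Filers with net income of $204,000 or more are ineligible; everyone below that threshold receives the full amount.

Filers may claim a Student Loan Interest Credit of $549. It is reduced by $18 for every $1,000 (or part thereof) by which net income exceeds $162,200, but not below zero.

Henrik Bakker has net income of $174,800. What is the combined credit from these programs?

$3,890

Renter's Relief Credit: $174,800 is below the $204,000 cutoff, so the full $3,575 applies.
Student Loan Interest Credit: income exceeds $162,200 by $12,600, which is 13 full-or-partial $1,000 increments; reduction = 13 × $18 = $234, leaving $315.
Total: $3,575 + $315 = $3,890.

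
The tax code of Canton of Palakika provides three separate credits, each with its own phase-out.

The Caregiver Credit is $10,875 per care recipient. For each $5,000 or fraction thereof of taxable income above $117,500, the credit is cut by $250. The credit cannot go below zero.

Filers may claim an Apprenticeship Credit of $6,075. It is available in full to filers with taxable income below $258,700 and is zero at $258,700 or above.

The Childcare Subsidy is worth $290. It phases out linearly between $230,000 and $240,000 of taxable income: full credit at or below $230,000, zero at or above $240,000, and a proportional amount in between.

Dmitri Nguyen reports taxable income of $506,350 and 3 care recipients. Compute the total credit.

$13,125

Caregiver Credit: base = 3 × $10,875 = $32,625. income exceeds $117,500 by $388,850, which is 78 full-or-partial $5,000 increments; reduction = 78 × $250 = $19,500, leaving $13,125.
Apprenticeship Credit: $506,350 meets or exceeds the $258,700 cutoff, so the credit is $0.
Childcare Subsidy: $506,350 is at or above $240,000, so the credit is $0.
Total: $13,125 + $0 + $0 = $13,125.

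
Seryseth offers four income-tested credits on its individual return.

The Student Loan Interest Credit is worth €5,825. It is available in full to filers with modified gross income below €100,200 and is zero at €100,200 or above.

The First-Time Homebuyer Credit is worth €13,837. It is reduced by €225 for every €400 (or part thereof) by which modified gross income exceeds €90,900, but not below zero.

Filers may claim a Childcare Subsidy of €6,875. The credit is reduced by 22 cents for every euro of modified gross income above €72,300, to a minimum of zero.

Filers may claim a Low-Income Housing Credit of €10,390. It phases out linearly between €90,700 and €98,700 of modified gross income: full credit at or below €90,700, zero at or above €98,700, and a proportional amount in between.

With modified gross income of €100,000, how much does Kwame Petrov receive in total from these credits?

Student Loan Interest Credit: €100,000 is below the €100,200 cutoff, so the full €5,825 applies.
First-Time Homebuyer Credit: income exceeds €90,900 by €9,100, which is 23 full-or-partial €400 increments; reduction = 23 × €225 = €5,175, leaving €8,662.
Childcare Subsidy: 22% of the €27,700 excess over €72,300 is €6,094; credit = €6,875 − €6,094 = €781.
Low-Income Housing Credit: €100,000 is at or above €98,700, so the credit is €0.
Total: €5,825 + €8,662 + €781 + €0 = €15,268.

€15,268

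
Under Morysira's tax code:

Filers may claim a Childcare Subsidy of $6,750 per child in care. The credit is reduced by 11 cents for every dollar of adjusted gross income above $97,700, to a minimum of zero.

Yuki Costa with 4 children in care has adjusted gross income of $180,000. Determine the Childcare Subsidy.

$17,947

Childcare Subsidy: base = 4 × $6,750 = $27,000. 11% of the $82,300 excess over $97,700 is $9,053; credit = $27,000 − $9,053 = $17,947.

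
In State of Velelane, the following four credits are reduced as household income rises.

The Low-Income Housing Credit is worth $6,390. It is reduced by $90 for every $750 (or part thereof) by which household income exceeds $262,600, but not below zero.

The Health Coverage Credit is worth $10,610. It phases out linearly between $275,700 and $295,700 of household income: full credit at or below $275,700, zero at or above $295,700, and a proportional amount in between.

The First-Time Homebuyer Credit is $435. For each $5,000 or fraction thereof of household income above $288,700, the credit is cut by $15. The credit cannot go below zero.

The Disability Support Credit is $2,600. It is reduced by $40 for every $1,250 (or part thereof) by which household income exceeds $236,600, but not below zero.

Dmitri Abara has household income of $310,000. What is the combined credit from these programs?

$1,230

Low-Income Housing Credit: income exceeds $262,600 by $47,400, which is 64 full-or-partial $750 increments; reduction = 64 × $90 = $5,760, leaving $630.
Health Coverage Credit: $310,000 is at or above $295,700, so the credit is $0.
First-Time Homebuyer Credit: income exceeds $288,700 by $21,300, which is 5 full-or-partial $5,000 increments; reduction = 5 × $15 = $75, leaving $360.
Disability Support Credit: income exceeds $236,600 by $73,400, which is 59 full-or-partial $1,250 increments; reduction = 59 × $40 = $2,360, leaving $240.
Total: $630 + $0 + $360 + $240 = $1,230.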